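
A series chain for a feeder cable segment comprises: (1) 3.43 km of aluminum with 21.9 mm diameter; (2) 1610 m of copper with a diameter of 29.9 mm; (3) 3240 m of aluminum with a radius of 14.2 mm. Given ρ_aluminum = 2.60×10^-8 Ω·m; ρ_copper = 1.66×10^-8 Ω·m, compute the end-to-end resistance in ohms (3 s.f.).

Seg 1: A = π(d/2)² = π(1.0950e-02 m)² = 3.767e-04 m²
R_1 = (2.60×10^-8)(3430)/(3.767e-04) = 0.2367 Ω
Seg 2: A = π(d/2)² = π(1.4950e-02 m)² = 7.022e-04 m²
R_2 = (1.66×10^-8)(1610)/(7.022e-04) = 0.03806 Ω
Seg 3: A = πr² = π(1.4200e-02 m)² = 6.335e-04 m²
R_3 = (2.60×10^-8)(3240)/(6.335e-04) = 0.133 Ω
R_total = R_1 + R_2 + R_3 = 0.408 Ω

0.408 Ω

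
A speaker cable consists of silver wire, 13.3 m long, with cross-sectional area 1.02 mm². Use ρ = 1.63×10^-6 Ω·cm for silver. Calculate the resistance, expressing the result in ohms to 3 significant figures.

ρ = 1.63×10^-6 Ω·cm = 1.63×10^-8 Ω·m
A = 1.02 mm² = 1.020e-06 m²
R = ρL/A = (1.63×10^-8)(13.3 m)/(1.020e-06 m²) = 0.213 Ω

0.213 Ω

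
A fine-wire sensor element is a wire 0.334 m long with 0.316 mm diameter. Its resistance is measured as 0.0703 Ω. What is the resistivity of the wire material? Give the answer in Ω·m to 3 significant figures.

A = π(d/2)² = π(1.5800e-04 m)² = 7.843e-08 m²
ρ = RA/L = (0.0703)(7.843e-08)/(0.334) = 1.65×10^-8 Ω·m

1.65×10^-8 Ω·m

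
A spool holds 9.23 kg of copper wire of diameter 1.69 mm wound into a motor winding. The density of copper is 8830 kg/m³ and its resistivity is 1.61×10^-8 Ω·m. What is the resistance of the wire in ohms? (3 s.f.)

3.34 Ω

A = π(d/2)² = π(8.4500e-04 m)² = 2.2432e-06 m²
L = m/(density·A) = 9.23/(8830×2.2432e-06) = 466 m
R = ρL/A = (1.61×10^-8)(466)/(2.2432e-06) = 3.34 Ω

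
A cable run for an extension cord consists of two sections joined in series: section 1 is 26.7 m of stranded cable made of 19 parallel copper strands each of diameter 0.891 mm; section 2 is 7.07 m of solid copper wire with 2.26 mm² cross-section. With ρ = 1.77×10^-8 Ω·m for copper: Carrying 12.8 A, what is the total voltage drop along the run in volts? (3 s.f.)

Section 1: A_strand = π(4.4550e-04)² = 6.235e-07 m²; R₁ = ρL/(N·A_s) = (1.77×10^-8)(26.7)/(19×6.235e-07) = 0.03989 Ω
Section 2: A = 2.26 mm² = 2.260e-06 m²
R₂ = (1.77×10^-8)(7.07)/(2.260e-06) = 0.05537 Ω
R = R₁ + R₂ = 0.09526 Ω
V = IR = 12.8 × 0.09526 = 1.22 V

1.22 V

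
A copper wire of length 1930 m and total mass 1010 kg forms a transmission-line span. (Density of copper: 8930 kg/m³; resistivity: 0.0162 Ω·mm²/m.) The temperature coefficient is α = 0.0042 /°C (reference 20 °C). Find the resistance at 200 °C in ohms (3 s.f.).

ρ = 0.0162 Ω·mm²/m = 1.62×10^-8 Ω·m
A = m/(density·L) = 1010/(8930×1930) = 5.8602e-05 m²
R = ρL/A = (1.62×10^-8)(1930)/(5.8602e-05) = 0.5335 Ω
R(200 °C) = 0.5335 × (1 + 0.0042×180) = 0.937 Ω

0.937 Ω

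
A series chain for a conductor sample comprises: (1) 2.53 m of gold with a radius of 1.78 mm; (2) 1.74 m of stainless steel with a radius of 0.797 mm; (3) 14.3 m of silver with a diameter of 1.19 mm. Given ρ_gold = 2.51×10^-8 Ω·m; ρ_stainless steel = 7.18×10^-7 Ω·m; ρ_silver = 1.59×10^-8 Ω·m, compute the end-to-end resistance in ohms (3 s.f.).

Seg 1: A = πr² = π(1.7800e-03 m)² = 9.954e-06 m²
R_1 = (2.51×10^-8)(2.53)/(9.954e-06) = 0.00638 Ω
Seg 2: A = πr² = π(7.9700e-04 m)² = 1.996e-06 m²
R_2 = (7.18×10^-7)(1.74)/(1.996e-06) = 0.626 Ω
Seg 3: A = π(d/2)² = π(5.9500e-04 m)² = 1.112e-06 m²
R_3 = (1.59×10^-8)(14.3)/(1.112e-06) = 0.2044 Ω
R_total = R_1 + R_2 + R_3 = 0.837 Ω

0.837 Ω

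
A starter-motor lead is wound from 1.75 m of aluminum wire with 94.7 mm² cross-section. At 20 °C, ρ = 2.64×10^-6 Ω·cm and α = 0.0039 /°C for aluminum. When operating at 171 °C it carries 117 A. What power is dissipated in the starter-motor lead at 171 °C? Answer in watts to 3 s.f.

10.6 W

ρ = 2.64×10^-6 Ω·cm = 2.64×10^-8 Ω·m
A = 94.7 mm² = 9.470e-05 m²
R₍20₎ = ρL/A = (2.64×10^-8)(1.75)/(9.470e-05) = 4.879×10^-4 Ω
R₍171₎ = R₍20₎(1 + αΔT) = 4.879×10^-4 × (1 + 0.0039×151) = 7.752×10^-4 Ω
P = I²R = (117)² × 7.752×10^-4 = 10.6 W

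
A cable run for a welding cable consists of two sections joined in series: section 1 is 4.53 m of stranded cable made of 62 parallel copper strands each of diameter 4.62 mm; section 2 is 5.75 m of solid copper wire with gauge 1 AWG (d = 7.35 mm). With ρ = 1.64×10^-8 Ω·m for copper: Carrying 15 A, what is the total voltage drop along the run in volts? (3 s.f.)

0.0344 V

Section 1: A_strand = π(2.3100e-03)² = 1.676e-05 m²; R₁ = ρL/(N·A_s) = (1.64×10^-8)(4.53)/(62×1.676e-05) = 7.148×10^-5 Ω
Section 2: A = π(7.35/2 mm)² = π(3.6750e-03 m)² = 4.243e-05 m²
R₂ = (1.64×10^-8)(5.75)/(4.243e-05) = 0.002223 Ω
R = R₁ + R₂ = 0.002294 Ω
V = IR = 15 × 0.002294 = 0.0344 V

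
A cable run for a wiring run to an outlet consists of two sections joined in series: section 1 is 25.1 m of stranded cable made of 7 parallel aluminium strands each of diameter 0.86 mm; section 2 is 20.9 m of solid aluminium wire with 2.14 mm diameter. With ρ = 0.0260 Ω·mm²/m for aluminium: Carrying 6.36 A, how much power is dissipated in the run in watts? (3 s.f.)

ρ = 0.0260 Ω·mm²/m = 2.60×10^-8 Ω·m
Section 1: A_strand = π(4.3000e-04)² = 5.809e-07 m²; R₁ = ρL/(N·A_s) = (2.60×10^-8)(25.1)/(7×5.809e-07) = 0.1605 Ω
Section 2: A = π(d/2)² = π(1.0700e-03 m)² = 3.597e-06 m²
R₂ = (2.60×10^-8)(20.9)/(3.597e-06) = 0.1511 Ω
R = R₁ + R₂ = 0.3116 Ω
P = I²R = (6.36)² × 0.3116 = 12.6 W

12.6 W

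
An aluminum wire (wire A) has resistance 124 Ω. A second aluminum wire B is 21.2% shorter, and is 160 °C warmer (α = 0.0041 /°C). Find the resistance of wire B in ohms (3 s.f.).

R ∝ ρL/d² with ρ ∝ (1+αΔT), so R_B/R_A = (1 − 21.2/100) × (1 + 0.0041×160)
= 0.788 × 1.656 = 1.305
R_B = 1.305 × 124 = 162 Ω

162 Ω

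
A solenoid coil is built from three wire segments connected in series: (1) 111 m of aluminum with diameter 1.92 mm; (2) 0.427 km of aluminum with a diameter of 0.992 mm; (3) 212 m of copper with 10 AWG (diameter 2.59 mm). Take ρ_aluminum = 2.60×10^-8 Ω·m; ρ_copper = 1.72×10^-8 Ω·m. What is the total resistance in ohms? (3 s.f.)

16.1 Ω

Seg 1: A = π(d/2)² = π(9.6000e-04 m)² = 2.895e-06 m²
R_1 = (2.60×10^-8)(111)/(2.895e-06) = 0.9968 Ω
Seg 2: A = π(d/2)² = π(4.9600e-04 m)² = 7.729e-07 m²
R_2 = (2.60×10^-8)(427)/(7.729e-07) = 14.36 Ω
Seg 3: A = π(2.59/2 mm)² = π(1.2950e-03 m)² = 5.269e-06 m²
R_3 = (1.72×10^-8)(212)/(5.269e-06) = 0.6921 Ω
R_total = R_1 + R_2 + R_3 = 16.1 Ω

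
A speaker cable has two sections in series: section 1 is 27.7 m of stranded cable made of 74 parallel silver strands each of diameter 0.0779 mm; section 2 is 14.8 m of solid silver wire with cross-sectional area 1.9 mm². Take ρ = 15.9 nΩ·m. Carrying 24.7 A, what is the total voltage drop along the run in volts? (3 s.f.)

33.9 V

ρ = 15.9 nΩ·m = 1.59×10^-8 Ω·m
Section 1: A_strand = π(3.8950e-05)² = 4.766e-09 m²; R₁ = ρL/(N·A_s) = (1.59×10^-8)(27.7)/(74×4.766e-09) = 1.249 Ω
Section 2: A = 1.9 mm² = 1.900e-06 m²
R₂ = (1.59×10^-8)(14.8)/(1.900e-06) = 0.1239 Ω
R = R₁ + R₂ = 1.373 Ω
V = IR = 24.7 × 1.373 = 33.9 V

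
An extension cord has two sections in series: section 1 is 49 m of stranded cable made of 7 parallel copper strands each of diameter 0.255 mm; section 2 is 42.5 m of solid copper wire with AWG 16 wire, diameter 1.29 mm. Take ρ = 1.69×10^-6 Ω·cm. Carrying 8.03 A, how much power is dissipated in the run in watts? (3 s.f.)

ρ = 1.69×10^-6 Ω·cm = 1.69×10^-8 Ω·m
Section 1: A_strand = π(1.2750e-04)² = 5.107e-08 m²; R₁ = ρL/(N·A_s) = (1.69×10^-8)(49)/(7×5.107e-08) = 2.316 Ω
Section 2: A = π(1.29/2 mm)² = π(6.4500e-04 m)² = 1.307e-06 m²
R₂ = (1.69×10^-8)(42.5)/(1.307e-06) = 0.5495 Ω
R = R₁ + R₂ = 2.866 Ω
P = I²R = (8.03)² × 2.866 = 185 W

185 W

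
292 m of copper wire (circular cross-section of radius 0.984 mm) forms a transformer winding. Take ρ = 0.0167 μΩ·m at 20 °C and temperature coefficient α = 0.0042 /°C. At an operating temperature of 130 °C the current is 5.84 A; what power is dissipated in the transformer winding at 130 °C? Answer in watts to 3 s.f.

ρ = 0.0167 μΩ·m = 1.67×10^-8 Ω·m
A = πr² = π(9.8400e-04 m)² = 3.042e-06 m²
R₍20₎ = ρL/A = (1.67×10^-8)(292)/(3.042e-06) = 1.603 Ω
R₍130₎ = R₍20₎(1 + αΔT) = 1.603 × (1 + 0.0042×110) = 2.344 Ω
P = I²R = (5.84)² × 2.344 = 79.9 W

79.9 W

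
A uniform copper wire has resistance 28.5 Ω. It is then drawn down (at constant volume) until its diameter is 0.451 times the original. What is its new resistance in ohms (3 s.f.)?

689 Ω

Volume constant ⇒ L' = L/r² with r = 0.451. R' = ρL'/A' = ρ(L/r²)/(πr²d₀²/4) = R/r⁴.
R' = 24.17 × 28.5 = 689 Ω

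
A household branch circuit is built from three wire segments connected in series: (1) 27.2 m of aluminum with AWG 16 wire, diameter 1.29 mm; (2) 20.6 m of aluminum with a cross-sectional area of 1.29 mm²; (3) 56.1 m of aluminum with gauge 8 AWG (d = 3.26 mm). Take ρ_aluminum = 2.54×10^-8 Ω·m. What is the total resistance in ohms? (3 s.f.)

Seg 1: A = π(1.29/2 mm)² = π(6.4500e-04 m)² = 1.307e-06 m²
R_1 = (2.54×10^-8)(27.2)/(1.307e-06) = 0.5286 Ω
Seg 2: A = 1.29 mm² = 1.290e-06 m²
R_2 = (2.54×10^-8)(20.6)/(1.290e-06) = 0.4056 Ω
Seg 3: A = π(3.26/2 mm)² = π(1.6300e-03 m)² = 8.347e-06 m²
R_3 = (2.54×10^-8)(56.1)/(8.347e-06) = 0.1707 Ω
R_total = R_1 + R_2 + R_3 = 1.10 Ω

1.10 Ω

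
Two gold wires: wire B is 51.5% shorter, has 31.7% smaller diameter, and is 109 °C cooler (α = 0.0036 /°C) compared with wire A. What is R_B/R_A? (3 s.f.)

0.632

R ∝ ρL/d² with ρ ∝ (1+αΔT), so R_B/R_A = (1 − 51.5/100) × (1 − 31.7/100)⁻² × (1 − 0.0036×109)
= 0.485 × 2.144 × 0.6076 = 0.632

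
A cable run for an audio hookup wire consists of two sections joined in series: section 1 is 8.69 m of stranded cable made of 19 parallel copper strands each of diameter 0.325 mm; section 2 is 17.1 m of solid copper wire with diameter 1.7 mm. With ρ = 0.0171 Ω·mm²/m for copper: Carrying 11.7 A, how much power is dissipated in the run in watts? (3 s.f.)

30.5 W

ρ = 0.0171 Ω·mm²/m = 1.71×10^-8 Ω·m
Section 1: A_strand = π(1.6250e-04)² = 8.296e-08 m²; R₁ = ρL/(N·A_s) = (1.71×10^-8)(8.69)/(19×8.296e-08) = 0.09428 Ω
Section 2: A = π(d/2)² = π(8.5000e-04 m)² = 2.270e-06 m²
R₂ = (1.71×10^-8)(17.1)/(2.270e-06) = 0.1288 Ω
R = R₁ + R₂ = 0.2231 Ω
P = I²R = (11.7)² × 0.2231 = 30.5 W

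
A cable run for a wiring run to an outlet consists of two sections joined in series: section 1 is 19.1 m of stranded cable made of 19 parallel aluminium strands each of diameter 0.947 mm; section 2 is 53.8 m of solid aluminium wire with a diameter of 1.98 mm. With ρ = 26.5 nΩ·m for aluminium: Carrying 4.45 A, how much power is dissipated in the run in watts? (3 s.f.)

ρ = 26.5 nΩ·m = 2.65×10^-8 Ω·m
Section 1: A_strand = π(4.7350e-04)² = 7.044e-07 m²; R₁ = ρL/(N·A_s) = (2.65×10^-8)(19.1)/(19×7.044e-07) = 0.03782 Ω
Section 2: A = π(d/2)² = π(9.9000e-04 m)² = 3.079e-06 m²
R₂ = (2.65×10^-8)(53.8)/(3.079e-06) = 0.463 Ω
R = R₁ + R₂ = 0.5008 Ω
P = I²R = (4.45)² × 0.5008 = 9.92 W

9.92 W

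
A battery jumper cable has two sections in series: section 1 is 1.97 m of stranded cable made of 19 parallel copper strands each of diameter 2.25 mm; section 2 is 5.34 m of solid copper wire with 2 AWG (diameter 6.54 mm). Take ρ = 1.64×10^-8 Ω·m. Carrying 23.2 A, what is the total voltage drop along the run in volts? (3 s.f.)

Section 1: A_strand = π(1.1250e-03)² = 3.976e-06 m²; R₁ = ρL/(N·A_s) = (1.64×10^-8)(1.97)/(19×3.976e-06) = 4.277×10^-4 Ω
Section 2: A = π(6.54/2 mm)² = π(3.2700e-03 m)² = 3.359e-05 m²
R₂ = (1.64×10^-8)(5.34)/(3.359e-05) = 0.002607 Ω
R = R₁ + R₂ = 0.003035 Ω
V = IR = 23.2 × 0.003035 = 0.0704 V

0.0704 V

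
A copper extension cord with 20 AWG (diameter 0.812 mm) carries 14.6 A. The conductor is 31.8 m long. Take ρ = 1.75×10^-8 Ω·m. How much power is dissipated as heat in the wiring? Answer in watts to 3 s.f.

229 W

A = π(0.812/2 mm)² = π(4.0600e-04 m)² = 5.178e-07 m²
R = ρL/A = (1.75×10^-8)(31.8)/(5.178e-07) = 1.075 Ω
P = I²R = (14.6)² × 1.075 = 229 W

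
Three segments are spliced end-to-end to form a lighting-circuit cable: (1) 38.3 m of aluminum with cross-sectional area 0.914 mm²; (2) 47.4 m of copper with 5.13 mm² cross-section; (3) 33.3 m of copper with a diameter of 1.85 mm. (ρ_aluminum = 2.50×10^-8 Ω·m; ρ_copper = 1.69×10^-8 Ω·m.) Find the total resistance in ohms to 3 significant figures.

Seg 1: A = 0.914 mm² = 9.140e-07 m²
R_1 = (2.50×10^-8)(38.3)/(9.140e-07) = 1.048 Ω
Seg 2: A = 5.13 mm² = 5.130e-06 m²
R_2 = (1.69×10^-8)(47.4)/(5.130e-06) = 0.1562 Ω
Seg 3: A = π(d/2)² = π(9.2500e-04 m)² = 2.688e-06 m²
R_3 = (1.69×10^-8)(33.3)/(2.688e-06) = 0.2094 Ω
R_total = R_1 + R_2 + R_3 = 1.41 Ω

1.41 Ω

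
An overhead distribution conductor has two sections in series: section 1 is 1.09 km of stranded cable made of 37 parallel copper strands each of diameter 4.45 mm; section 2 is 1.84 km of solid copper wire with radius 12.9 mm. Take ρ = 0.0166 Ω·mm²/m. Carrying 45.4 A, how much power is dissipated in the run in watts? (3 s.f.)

185 W

ρ = 0.0166 Ω·mm²/m = 1.66×10^-8 Ω·m
Section 1: A_strand = π(2.2250e-03)² = 1.555e-05 m²; R₁ = ρL/(N·A_s) = (1.66×10^-8)(1090)/(37×1.555e-05) = 0.03144 Ω
Section 2: A = πr² = π(1.2900e-02 m)² = 5.228e-04 m²
R₂ = (1.66×10^-8)(1840)/(5.228e-04) = 0.05842 Ω
R = R₁ + R₂ = 0.08987 Ω
P = I²R = (45.4)² × 0.08987 = 185 W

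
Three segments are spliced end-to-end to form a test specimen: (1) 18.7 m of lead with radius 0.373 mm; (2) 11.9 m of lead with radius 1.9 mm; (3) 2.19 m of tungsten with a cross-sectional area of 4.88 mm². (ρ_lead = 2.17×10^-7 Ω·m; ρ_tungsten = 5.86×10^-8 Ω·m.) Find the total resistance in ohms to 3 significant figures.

Seg 1: A = πr² = π(3.7300e-04 m)² = 4.371e-07 m²
R_1 = (2.17×10^-7)(18.7)/(4.371e-07) = 9.284 Ω
Seg 2: A = πr² = π(1.9000e-03 m)² = 1.134e-05 m²
R_2 = (2.17×10^-7)(11.9)/(1.134e-05) = 0.2277 Ω
Seg 3: A = 4.88 mm² = 4.880e-06 m²
R_3 = (5.86×10^-8)(2.19)/(4.880e-06) = 0.0263 Ω
R_total = R_1 + R_2 + R_3 = 9.54 Ω

9.54 Ω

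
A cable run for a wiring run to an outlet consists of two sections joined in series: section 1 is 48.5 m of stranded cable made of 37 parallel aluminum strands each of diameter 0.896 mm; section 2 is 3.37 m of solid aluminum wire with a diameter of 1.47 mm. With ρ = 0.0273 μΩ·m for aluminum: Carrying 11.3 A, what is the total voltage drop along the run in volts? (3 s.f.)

1.25 V

ρ = 0.0273 μΩ·m = 2.73×10^-8 Ω·m
Section 1: A_strand = π(4.4800e-04)² = 6.305e-07 m²; R₁ = ρL/(N·A_s) = (2.73×10^-8)(48.5)/(37×6.305e-07) = 0.05675 Ω
Section 2: A = π(d/2)² = π(7.3500e-04 m)² = 1.697e-06 m²
R₂ = (2.73×10^-8)(3.37)/(1.697e-06) = 0.05421 Ω
R = R₁ + R₂ = 0.111 Ω
V = IR = 11.3 × 0.111 = 1.25 V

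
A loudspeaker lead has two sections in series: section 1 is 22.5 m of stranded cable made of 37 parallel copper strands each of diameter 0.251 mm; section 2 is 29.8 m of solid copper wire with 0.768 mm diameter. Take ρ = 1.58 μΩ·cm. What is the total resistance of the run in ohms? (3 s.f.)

ρ = 1.58 μΩ·cm = 1.58×10^-8 Ω·m
Section 1: A_strand = π(1.2550e-04)² = 4.948e-08 m²; R₁ = ρL/(N·A_s) = (1.58×10^-8)(22.5)/(37×4.948e-08) = 0.1942 Ω
Section 2: A = π(d/2)² = π(3.8400e-04 m)² = 4.632e-07 m²
R₂ = (1.58×10^-8)(29.8)/(4.632e-07) = 1.016 Ω
R = R₁ + R₂ = 1.21 Ω

1.21 Ω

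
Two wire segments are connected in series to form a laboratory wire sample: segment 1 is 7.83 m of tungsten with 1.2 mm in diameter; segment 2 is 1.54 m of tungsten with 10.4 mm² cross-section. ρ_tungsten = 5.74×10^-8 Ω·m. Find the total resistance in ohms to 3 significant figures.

0.406 Ω

Segment 1: A = π(d/2)² = π(6.0000e-04 m)² = 1.131e-06 m²
R₁ = ρL/A = (5.74×10^-8)(7.83)/(1.131e-06) = 0.3974 Ω
Segment 2: A = 10.4 mm² = 1.040e-05 m²
R₂ = (5.74×10^-8)(1.54)/(1.040e-05) = 0.0085 Ω
R = R₁ + R₂ = 0.406 Ω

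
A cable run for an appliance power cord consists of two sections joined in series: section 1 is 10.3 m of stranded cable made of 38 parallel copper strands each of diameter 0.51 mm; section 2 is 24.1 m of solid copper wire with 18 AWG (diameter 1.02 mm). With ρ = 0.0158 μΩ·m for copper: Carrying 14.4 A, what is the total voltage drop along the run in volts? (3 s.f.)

7.01 V

ρ = 0.0158 μΩ·m = 1.58×10^-8 Ω·m
Section 1: A_strand = π(2.5500e-04)² = 2.043e-07 m²; R₁ = ρL/(N·A_s) = (1.58×10^-8)(10.3)/(38×2.043e-07) = 0.02096 Ω
Section 2: A = π(1.02/2 mm)² = π(5.1000e-04 m)² = 8.171e-07 m²
R₂ = (1.58×10^-8)(24.1)/(8.171e-07) = 0.466 Ω
R = R₁ + R₂ = 0.487 Ω
V = IR = 14.4 × 0.487 = 7.01 V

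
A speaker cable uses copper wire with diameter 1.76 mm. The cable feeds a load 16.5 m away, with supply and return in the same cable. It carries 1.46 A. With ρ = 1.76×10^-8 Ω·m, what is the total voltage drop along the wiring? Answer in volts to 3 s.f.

A = π(d/2)² = π(8.8000e-04 m)² = 2.433e-06 m²
Total conductor length (both ways) L = 2 × 16.5 = 33 m
R = ρL/A = (1.76×10^-8)(33)/(2.433e-06) = 0.2387 Ω
V = IR = 1.46 × 0.2387 = 0.349 V

0.349 V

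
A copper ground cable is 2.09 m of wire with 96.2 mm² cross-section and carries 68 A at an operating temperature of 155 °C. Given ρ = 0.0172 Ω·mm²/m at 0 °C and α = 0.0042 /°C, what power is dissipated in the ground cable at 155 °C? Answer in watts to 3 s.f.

ρ = 0.0172 Ω·mm²/m = 1.72×10^-8 Ω·m
A = 96.2 mm² = 9.620e-05 m²
R₍0₎ = ρL/A = (1.72×10^-8)(2.09)/(9.620e-05) = 3.737×10^-4 Ω
R₍155₎ = R₍0₎(1 + αΔT) = 3.737×10^-4 × (1 + 0.0042×155) = 6.169×10^-4 Ω
P = I²R = (68)² × 6.169×10^-4 = 2.85 W

2.85 W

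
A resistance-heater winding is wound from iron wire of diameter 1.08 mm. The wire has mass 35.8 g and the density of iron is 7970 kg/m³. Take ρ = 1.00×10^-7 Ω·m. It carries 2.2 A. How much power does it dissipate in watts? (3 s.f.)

A = π(d/2)² = π(5.4000e-04 m)² = 9.1609e-07 m²
L = m/(density·A) = 0.0358/(7970×9.1609e-07) = 4.903 m
R = ρL/A = (1.00×10^-7)(4.903)/(9.1609e-07) = 0.5352 Ω
P = I²R = (2.2)² × 0.5352 = 2.59 W

2.59 W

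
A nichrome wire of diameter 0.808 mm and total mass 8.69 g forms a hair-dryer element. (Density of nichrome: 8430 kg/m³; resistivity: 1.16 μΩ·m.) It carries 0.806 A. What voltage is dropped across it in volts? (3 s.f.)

ρ = 1.16 μΩ·m = 1.16×10^-6 Ω·m
A = π(d/2)² = π(4.0400e-04 m)² = 5.1276e-07 m²
L = m/(density·A) = 0.00869/(8430×5.1276e-07) = 2.01 m
R = ρL/A = (1.16×10^-6)(2.01)/(5.1276e-07) = 4.548 Ω
V = IR = 0.806 × 4.548 = 3.67 V

3.67 V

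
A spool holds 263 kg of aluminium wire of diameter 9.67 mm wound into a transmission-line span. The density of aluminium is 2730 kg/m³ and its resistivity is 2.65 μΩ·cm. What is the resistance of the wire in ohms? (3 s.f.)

ρ = 2.65 μΩ·cm = 2.65×10^-8 Ω·m
A = π(d/2)² = π(4.8350e-03 m)² = 7.3442e-05 m²
L = m/(density·A) = 263/(2730×7.3442e-05) = 1312 m
R = ρL/A = (2.65×10^-8)(1312)/(7.3442e-05) = 0.473 Ω

0.473 Ω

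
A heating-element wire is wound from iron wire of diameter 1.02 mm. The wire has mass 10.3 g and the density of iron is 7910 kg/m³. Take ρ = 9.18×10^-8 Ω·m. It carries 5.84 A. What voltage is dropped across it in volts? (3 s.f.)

1.05 V

A = π(d/2)² = π(5.1000e-04 m)² = 8.1713e-07 m²
L = m/(density·A) = 0.0103/(7910×8.1713e-07) = 1.594 m
R = ρL/A = (9.18×10^-8)(1.594)/(8.1713e-07) = 0.179 Ω
V = IR = 5.84 × 0.179 = 1.05 V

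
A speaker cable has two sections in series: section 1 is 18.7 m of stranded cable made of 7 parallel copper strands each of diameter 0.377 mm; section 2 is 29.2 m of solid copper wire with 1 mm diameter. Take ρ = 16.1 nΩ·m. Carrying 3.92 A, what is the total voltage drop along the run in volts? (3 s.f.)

ρ = 16.1 nΩ·m = 1.61×10^-8 Ω·m
Section 1: A_strand = π(1.8850e-04)² = 1.116e-07 m²; R₁ = ρL/(N·A_s) = (1.61×10^-8)(18.7)/(7×1.116e-07) = 0.3853 Ω
Section 2: A = π(d/2)² = π(5.0000e-04 m)² = 7.854e-07 m²
R₂ = (1.61×10^-8)(29.2)/(7.854e-07) = 0.5986 Ω
R = R₁ + R₂ = 0.9839 Ω
V = IR = 3.92 × 0.9839 = 3.86 V

3.86 V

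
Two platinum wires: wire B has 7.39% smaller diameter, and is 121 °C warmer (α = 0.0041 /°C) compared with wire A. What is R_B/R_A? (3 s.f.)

R ∝ ρL/d² with ρ ∝ (1+αΔT), so R_B/R_A = (1 − 7.39/100)⁻² × (1 + 0.0041×121)
= 1.166 × 1.496 = 1.74

1.74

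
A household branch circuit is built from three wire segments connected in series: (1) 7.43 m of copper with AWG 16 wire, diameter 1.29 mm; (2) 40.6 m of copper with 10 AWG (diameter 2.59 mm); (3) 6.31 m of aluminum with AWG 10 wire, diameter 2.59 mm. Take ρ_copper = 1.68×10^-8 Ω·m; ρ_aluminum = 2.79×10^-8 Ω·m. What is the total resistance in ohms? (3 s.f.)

Seg 1: A = π(1.29/2 mm)² = π(6.4500e-04 m)² = 1.307e-06 m²
R_1 = (1.68×10^-8)(7.43)/(1.307e-06) = 0.09551 Ω
Seg 2: A = π(2.59/2 mm)² = π(1.2950e-03 m)² = 5.269e-06 m²
R_2 = (1.68×10^-8)(40.6)/(5.269e-06) = 0.1295 Ω
Seg 3: A = π(2.59/2 mm)² = π(1.2950e-03 m)² = 5.269e-06 m²
R_3 = (2.79×10^-8)(6.31)/(5.269e-06) = 0.03342 Ω
R_total = R_1 + R_2 + R_3 = 0.258 Ω

0.258 Ω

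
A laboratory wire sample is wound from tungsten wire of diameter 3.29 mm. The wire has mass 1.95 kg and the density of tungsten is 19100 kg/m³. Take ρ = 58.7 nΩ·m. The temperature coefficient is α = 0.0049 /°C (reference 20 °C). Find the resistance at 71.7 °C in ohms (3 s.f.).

0.104 Ω

ρ = 58.7 nΩ·m = 5.87×10^-8 Ω·m
A = π(d/2)² = π(1.6450e-03 m)² = 8.5012e-06 m²
L = m/(density·A) = 1.95/(19100×8.5012e-06) = 12.01 m
R = ρL/A = (5.87×10^-8)(12.01)/(8.5012e-06) = 0.08292 Ω
R(71.7 °C) = 0.08292 × (1 + 0.0049×51.7) = 0.104 Ω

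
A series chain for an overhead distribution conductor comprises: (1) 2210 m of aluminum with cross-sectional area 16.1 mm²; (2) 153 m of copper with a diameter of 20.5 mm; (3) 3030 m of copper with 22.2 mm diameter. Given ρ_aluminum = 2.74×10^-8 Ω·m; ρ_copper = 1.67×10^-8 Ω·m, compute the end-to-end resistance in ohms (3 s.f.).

Seg 1: A = 16.1 mm² = 1.610e-05 m²
R_1 = (2.74×10^-8)(2210)/(1.610e-05) = 3.761 Ω
Seg 2: A = π(d/2)² = π(1.0250e-02 m)² = 3.301e-04 m²
R_2 = (1.67×10^-8)(153)/(3.301e-04) = 0.007741 Ω
Seg 3: A = π(d/2)² = π(1.1100e-02 m)² = 3.871e-04 m²
R_3 = (1.67×10^-8)(3030)/(3.871e-04) = 0.1307 Ω
R_total = R_1 + R_2 + R_3 = 3.90 Ω

3.90 Ω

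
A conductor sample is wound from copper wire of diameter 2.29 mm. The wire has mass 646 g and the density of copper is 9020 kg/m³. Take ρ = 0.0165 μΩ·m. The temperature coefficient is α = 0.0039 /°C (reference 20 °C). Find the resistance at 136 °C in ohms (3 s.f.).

0.101 Ω

ρ = 0.0165 μΩ·m = 1.65×10^-8 Ω·m
A = π(d/2)² = π(1.1450e-03 m)² = 4.1187e-06 m²
L = m/(density·A) = 0.646/(9020×4.1187e-06) = 17.39 m
R = ρL/A = (1.65×10^-8)(17.39)/(4.1187e-06) = 0.06966 Ω
R(136 °C) = 0.06966 × (1 + 0.0039×116) = 0.101 Ω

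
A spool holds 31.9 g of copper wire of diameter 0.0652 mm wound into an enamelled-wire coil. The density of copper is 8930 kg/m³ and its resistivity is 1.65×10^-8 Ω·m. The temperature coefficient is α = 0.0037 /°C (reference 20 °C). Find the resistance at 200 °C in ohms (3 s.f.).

A = π(d/2)² = π(3.2600e-05 m)² = 3.3388e-09 m²
L = m/(density·A) = 0.0319/(8930×3.3388e-09) = 1070 m
R = ρL/A = (1.65×10^-8)(1070)/(3.3388e-09) = 5288 Ω
R(200 °C) = 5288 × (1 + 0.0037×180) = 8810 Ω

8810 Ω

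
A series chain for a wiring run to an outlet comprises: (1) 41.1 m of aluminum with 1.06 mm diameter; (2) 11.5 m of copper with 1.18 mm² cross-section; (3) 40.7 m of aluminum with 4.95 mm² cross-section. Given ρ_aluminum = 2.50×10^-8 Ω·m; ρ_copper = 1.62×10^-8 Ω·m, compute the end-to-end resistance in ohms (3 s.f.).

1.53 Ω

Seg 1: A = π(d/2)² = π(5.3000e-04 m)² = 8.825e-07 m²
R_1 = (2.50×10^-8)(41.1)/(8.825e-07) = 1.164 Ω
Seg 2: A = 1.18 mm² = 1.180e-06 m²
R_2 = (1.62×10^-8)(11.5)/(1.180e-06) = 0.1579 Ω
Seg 3: A = 4.95 mm² = 4.950e-06 m²
R_3 = (2.50×10^-8)(40.7)/(4.950e-06) = 0.2056 Ω
R_total = R_1 + R_2 + R_3 = 1.53 Ω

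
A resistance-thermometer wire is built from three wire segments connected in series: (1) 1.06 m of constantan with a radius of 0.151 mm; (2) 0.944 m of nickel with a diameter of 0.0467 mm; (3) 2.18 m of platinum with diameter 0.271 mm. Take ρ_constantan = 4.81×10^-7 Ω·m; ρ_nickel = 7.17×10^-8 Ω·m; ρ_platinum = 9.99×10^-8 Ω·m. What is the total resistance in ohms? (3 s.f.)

Seg 1: A = πr² = π(1.5100e-04 m)² = 7.163e-08 m²
R_1 = (4.81×10^-7)(1.06)/(7.163e-08) = 7.118 Ω
Seg 2: A = π(d/2)² = π(2.3350e-05 m)² = 1.713e-09 m²
R_2 = (7.17×10^-8)(0.944)/(1.713e-09) = 39.52 Ω
Seg 3: A = π(d/2)² = π(1.3550e-04 m)² = 5.768e-08 m²
R_3 = (9.99×10^-8)(2.18)/(5.768e-08) = 3.776 Ω
R_total = R_1 + R_2 + R_3 = 50.4 Ω

50.4 Ω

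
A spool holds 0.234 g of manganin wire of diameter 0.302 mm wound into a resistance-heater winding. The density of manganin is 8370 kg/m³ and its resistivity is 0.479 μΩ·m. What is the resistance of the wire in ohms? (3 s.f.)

2.61 Ω

ρ = 0.479 μΩ·m = 4.79×10^-7 Ω·m
A = π(d/2)² = π(1.5100e-04 m)² = 7.1631e-08 m²
L = m/(density·A) = 2.340×10^-4/(8370×7.1631e-08) = 0.3903 m
R = ρL/A = (4.79×10^-7)(0.3903)/(7.1631e-08) = 2.61 Ω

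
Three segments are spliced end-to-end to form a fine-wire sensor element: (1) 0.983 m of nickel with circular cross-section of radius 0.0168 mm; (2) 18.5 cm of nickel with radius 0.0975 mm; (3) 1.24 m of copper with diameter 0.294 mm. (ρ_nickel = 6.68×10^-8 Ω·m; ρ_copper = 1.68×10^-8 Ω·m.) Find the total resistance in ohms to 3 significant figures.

74.8 Ω

Seg 1: A = πr² = π(1.6800e-05 m)² = 8.867e-10 m²
R_1 = (6.68×10^-8)(0.983)/(8.867e-10) = 74.06 Ω
Seg 2: A = πr² = π(9.7500e-05 m)² = 2.986e-08 m²
R_2 = (6.68×10^-8)(0.185)/(2.986e-08) = 0.4138 Ω
Seg 3: A = π(d/2)² = π(1.4700e-04 m)² = 6.789e-08 m²
R_3 = (1.68×10^-8)(1.24)/(6.789e-08) = 0.3069 Ω
R_total = R_1 + R_2 + R_3 = 74.8 Ω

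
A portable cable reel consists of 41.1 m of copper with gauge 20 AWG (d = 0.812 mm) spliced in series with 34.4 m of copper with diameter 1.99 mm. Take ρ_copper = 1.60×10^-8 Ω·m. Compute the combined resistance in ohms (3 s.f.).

Segment 1: A = π(0.812/2 mm)² = π(4.0600e-04 m)² = 5.178e-07 m²
R₁ = ρL/A = (1.60×10^-8)(41.1)/(5.178e-07) = 1.27 Ω
Segment 2: A = π(d/2)² = π(9.9500e-04 m)² = 3.110e-06 m²
R₂ = (1.60×10^-8)(34.4)/(3.110e-06) = 0.177 Ω
R = R₁ + R₂ = 1.45 Ω

1.45 Ω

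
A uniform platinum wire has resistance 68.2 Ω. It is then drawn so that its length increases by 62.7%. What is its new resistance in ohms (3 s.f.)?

k = 1 + 62.7/100 = 1.627; volume constant ⇒ A' = A/k, so R' = k²R.
R' = 2.647 × 68.2 = 181 Ω

181 Ω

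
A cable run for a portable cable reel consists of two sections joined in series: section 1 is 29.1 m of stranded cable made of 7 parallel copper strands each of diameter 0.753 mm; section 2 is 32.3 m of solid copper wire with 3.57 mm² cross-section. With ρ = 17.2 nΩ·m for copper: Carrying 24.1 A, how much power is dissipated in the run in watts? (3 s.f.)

ρ = 17.2 nΩ·m = 1.72×10^-8 Ω·m
Section 1: A_strand = π(3.7650e-04)² = 4.453e-07 m²; R₁ = ρL/(N·A_s) = (1.72×10^-8)(29.1)/(7×4.453e-07) = 0.1606 Ω
Section 2: A = 3.57 mm² = 3.570e-06 m²
R₂ = (1.72×10^-8)(32.3)/(3.570e-06) = 0.1556 Ω
R = R₁ + R₂ = 0.3162 Ω
P = I²R = (24.1)² × 0.3162 = 184 W

184 W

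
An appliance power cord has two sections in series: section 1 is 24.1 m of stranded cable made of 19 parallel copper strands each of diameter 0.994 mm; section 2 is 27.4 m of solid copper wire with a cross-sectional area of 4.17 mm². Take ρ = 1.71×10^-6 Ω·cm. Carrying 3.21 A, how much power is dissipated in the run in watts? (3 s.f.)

ρ = 1.71×10^-6 Ω·cm = 1.71×10^-8 Ω·m
Section 1: A_strand = π(4.9700e-04)² = 7.760e-07 m²; R₁ = ρL/(N·A_s) = (1.71×10^-8)(24.1)/(19×7.760e-07) = 0.02795 Ω
Section 2: A = 4.17 mm² = 4.170e-06 m²
R₂ = (1.71×10^-8)(27.4)/(4.170e-06) = 0.1124 Ω
R = R₁ + R₂ = 0.1403 Ω
P = I²R = (3.21)² × 0.1403 = 1.45 W

1.45 W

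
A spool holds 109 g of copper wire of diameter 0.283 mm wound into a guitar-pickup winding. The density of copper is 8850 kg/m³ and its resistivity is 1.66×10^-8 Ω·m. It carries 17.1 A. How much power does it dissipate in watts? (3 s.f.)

15100 W

A = π(d/2)² = π(1.4150e-04 m)² = 6.2902e-08 m²
L = m/(density·A) = 0.109/(8850×6.2902e-08) = 195.8 m
R = ρL/A = (1.66×10^-8)(195.8)/(6.2902e-08) = 51.67 Ω
P = I²R = (17.1)² × 51.67 = 15100 W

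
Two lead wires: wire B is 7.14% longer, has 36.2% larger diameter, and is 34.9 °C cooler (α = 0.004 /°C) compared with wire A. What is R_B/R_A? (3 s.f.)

0.497

R ∝ ρL/d² with ρ ∝ (1+αΔT), so R_B/R_A = (1 + 7.14/100) × (1 + 36.2/100)⁻² × (1 − 0.004×34.9)
= 1.071 × 0.5391 × 0.8604 = 0.497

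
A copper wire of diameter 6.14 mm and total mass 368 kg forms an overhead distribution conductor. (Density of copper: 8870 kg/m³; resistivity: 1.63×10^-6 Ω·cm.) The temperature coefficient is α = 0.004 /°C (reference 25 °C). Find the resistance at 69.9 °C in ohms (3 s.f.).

0.910 Ω

ρ = 1.63×10^-6 Ω·cm = 1.63×10^-8 Ω·m
A = π(d/2)² = π(3.0700e-03 m)² = 2.9609e-05 m²
L = m/(density·A) = 368/(8870×2.9609e-05) = 1401 m
R = ρL/A = (1.63×10^-8)(1401)/(2.9609e-05) = 0.7714 Ω
R(69.9 °C) = 0.7714 × (1 + 0.004×44.9) = 0.910 Ω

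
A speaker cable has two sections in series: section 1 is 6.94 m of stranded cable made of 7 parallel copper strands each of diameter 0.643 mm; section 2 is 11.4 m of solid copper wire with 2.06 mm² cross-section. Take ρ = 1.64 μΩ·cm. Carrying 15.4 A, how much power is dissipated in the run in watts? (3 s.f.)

ρ = 1.64 μΩ·cm = 1.64×10^-8 Ω·m
Section 1: A_strand = π(3.2150e-04)² = 3.247e-07 m²; R₁ = ρL/(N·A_s) = (1.64×10^-8)(6.94)/(7×3.247e-07) = 0.05007 Ω
Section 2: A = 2.06 mm² = 2.060e-06 m²
R₂ = (1.64×10^-8)(11.4)/(2.060e-06) = 0.09076 Ω
R = R₁ + R₂ = 0.1408 Ω
P = I²R = (15.4)² × 0.1408 = 33.4 W

33.4 W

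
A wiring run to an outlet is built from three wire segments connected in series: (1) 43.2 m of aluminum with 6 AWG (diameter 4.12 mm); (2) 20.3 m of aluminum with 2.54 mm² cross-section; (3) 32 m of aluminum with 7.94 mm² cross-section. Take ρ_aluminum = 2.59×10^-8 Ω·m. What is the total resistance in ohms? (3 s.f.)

Seg 1: A = π(4.12/2 mm)² = π(2.0600e-03 m)² = 1.333e-05 m²
R_1 = (2.59×10^-8)(43.2)/(1.333e-05) = 0.08393 Ω
Seg 2: A = 2.54 mm² = 2.540e-06 m²
R_2 = (2.59×10^-8)(20.3)/(2.540e-06) = 0.207 Ω
Seg 3: A = 7.94 mm² = 7.940e-06 m²
R_3 = (2.59×10^-8)(32)/(7.940e-06) = 0.1044 Ω
R_total = R_1 + R_2 + R_3 = 0.395 Ω

0.395 Ω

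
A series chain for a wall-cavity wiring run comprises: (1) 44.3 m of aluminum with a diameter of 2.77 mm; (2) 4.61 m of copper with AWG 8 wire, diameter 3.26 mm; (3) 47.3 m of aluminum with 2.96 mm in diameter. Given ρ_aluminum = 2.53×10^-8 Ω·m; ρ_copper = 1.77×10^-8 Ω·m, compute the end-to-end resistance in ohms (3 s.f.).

Seg 1: A = π(d/2)² = π(1.3850e-03 m)² = 6.026e-06 m²
R_1 = (2.53×10^-8)(44.3)/(6.026e-06) = 0.186 Ω
Seg 2: A = π(3.26/2 mm)² = π(1.6300e-03 m)² = 8.347e-06 m²
R_2 = (1.77×10^-8)(4.61)/(8.347e-06) = 0.009776 Ω
Seg 3: A = π(d/2)² = π(1.4800e-03 m)² = 6.881e-06 m²
R_3 = (2.53×10^-8)(47.3)/(6.881e-06) = 0.1739 Ω
R_total = R_1 + R_2 + R_3 = 0.370 Ω

0.370 Ω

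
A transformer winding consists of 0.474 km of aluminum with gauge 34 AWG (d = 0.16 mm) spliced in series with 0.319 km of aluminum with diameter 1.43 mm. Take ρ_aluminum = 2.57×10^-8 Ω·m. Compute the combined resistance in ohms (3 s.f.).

Segment 1: A = π(0.16/2 mm)² = π(8.0000e-05 m)² = 2.011e-08 m²
R₁ = ρL/A = (2.57×10^-8)(474)/(2.011e-08) = 605.9 Ω
Segment 2: A = π(d/2)² = π(7.1500e-04 m)² = 1.606e-06 m²
R₂ = (2.57×10^-8)(319)/(1.606e-06) = 5.105 Ω
R = R₁ + R₂ = 611 Ω

611 Ω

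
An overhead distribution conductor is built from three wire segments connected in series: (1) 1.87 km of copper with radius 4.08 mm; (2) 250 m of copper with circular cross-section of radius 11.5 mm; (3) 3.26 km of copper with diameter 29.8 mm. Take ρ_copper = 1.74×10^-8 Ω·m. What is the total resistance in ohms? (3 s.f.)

Seg 1: A = πr² = π(4.0800e-03 m)² = 5.230e-05 m²
R_1 = (1.74×10^-8)(1870)/(5.230e-05) = 0.6222 Ω
Seg 2: A = πr² = π(1.1500e-02 m)² = 4.155e-04 m²
R_2 = (1.74×10^-8)(250)/(4.155e-04) = 0.01047 Ω
Seg 3: A = π(d/2)² = π(1.4900e-02 m)² = 6.975e-04 m²
R_3 = (1.74×10^-8)(3260)/(6.975e-04) = 0.08133 Ω
R_total = R_1 + R_2 + R_3 = 0.714 Ω

0.714 Ω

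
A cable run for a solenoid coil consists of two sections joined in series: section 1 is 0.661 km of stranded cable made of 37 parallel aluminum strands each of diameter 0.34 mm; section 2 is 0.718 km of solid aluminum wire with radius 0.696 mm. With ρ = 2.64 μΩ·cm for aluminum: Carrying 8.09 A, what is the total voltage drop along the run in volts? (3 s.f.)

143 V

ρ = 2.64 μΩ·cm = 2.64×10^-8 Ω·m
Section 1: A_strand = π(1.7000e-04)² = 9.079e-08 m²; R₁ = ρL/(N·A_s) = (2.64×10^-8)(661)/(37×9.079e-08) = 5.195 Ω
Section 2: A = πr² = π(6.9600e-04 m)² = 1.522e-06 m²
R₂ = (2.64×10^-8)(718)/(1.522e-06) = 12.46 Ω
R = R₁ + R₂ = 17.65 Ω
V = IR = 8.09 × 17.65 = 143 V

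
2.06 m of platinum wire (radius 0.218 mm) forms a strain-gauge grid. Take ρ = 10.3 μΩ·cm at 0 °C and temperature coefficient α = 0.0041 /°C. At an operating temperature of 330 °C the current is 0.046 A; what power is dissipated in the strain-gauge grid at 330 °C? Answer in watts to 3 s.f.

0.00708 W

ρ = 10.3 μΩ·cm = 1.03×10^-7 Ω·m
A = πr² = π(2.1800e-04 m)² = 1.493e-07 m²
R₍0₎ = ρL/A = (1.03×10^-7)(2.06)/(1.493e-07) = 1.421 Ω
R₍330₎ = R₍0₎(1 + αΔT) = 1.421 × (1 + 0.0041×330) = 3.344 Ω
P = I²R = (0.046)² × 3.344 = 0.00708 W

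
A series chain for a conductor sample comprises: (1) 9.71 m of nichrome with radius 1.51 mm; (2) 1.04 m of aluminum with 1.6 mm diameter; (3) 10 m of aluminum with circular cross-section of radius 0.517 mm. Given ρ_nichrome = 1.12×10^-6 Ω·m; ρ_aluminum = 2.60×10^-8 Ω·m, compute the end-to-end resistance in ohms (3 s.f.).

Seg 1: A = πr² = π(1.5100e-03 m)² = 7.163e-06 m²
R_1 = (1.12×10^-6)(9.71)/(7.163e-06) = 1.518 Ω
Seg 2: A = π(d/2)² = π(8.0000e-04 m)² = 2.011e-06 m²
R_2 = (2.60×10^-8)(1.04)/(2.011e-06) = 0.01345 Ω
Seg 3: A = πr² = π(5.1700e-04 m)² = 8.397e-07 m²
R_3 = (2.60×10^-8)(10)/(8.397e-07) = 0.3096 Ω
R_total = R_1 + R_2 + R_3 = 1.84 Ω

1.84 Ω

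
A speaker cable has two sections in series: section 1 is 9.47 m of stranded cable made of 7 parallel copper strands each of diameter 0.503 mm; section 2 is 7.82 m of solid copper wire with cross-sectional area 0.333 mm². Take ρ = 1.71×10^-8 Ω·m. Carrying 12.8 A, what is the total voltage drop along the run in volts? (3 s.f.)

6.63 V

Section 1: A_strand = π(2.5150e-04)² = 1.987e-07 m²; R₁ = ρL/(N·A_s) = (1.71×10^-8)(9.47)/(7×1.987e-07) = 0.1164 Ω
Section 2: A = 0.333 mm² = 3.330e-07 m²
R₂ = (1.71×10^-8)(7.82)/(3.330e-07) = 0.4016 Ω
R = R₁ + R₂ = 0.518 Ω
V = IR = 12.8 × 0.518 = 6.63 V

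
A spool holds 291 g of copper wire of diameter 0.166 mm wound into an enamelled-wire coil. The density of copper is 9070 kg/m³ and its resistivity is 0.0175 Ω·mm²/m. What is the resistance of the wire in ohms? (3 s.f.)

ρ = 0.0175 Ω·mm²/m = 1.75×10^-8 Ω·m
A = π(d/2)² = π(8.3000e-05 m)² = 2.1642e-08 m²
L = m/(density·A) = 0.291/(9070×2.1642e-08) = 1482 m
R = ρL/A = (1.75×10^-8)(1482)/(2.1642e-08) = 1200 Ω

1200 Ω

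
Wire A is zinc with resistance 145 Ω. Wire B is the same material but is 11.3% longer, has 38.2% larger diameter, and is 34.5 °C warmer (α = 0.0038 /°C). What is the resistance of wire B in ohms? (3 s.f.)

R ∝ ρL/d² with ρ ∝ (1+αΔT), so R_B/R_A = (1 + 11.3/100) × (1 + 38.2/100)⁻² × (1 + 0.0038×34.5)
= 1.113 × 0.5236 × 1.131 = 0.6591
R_B = 0.6591 × 145 = 95.6 Ω

95.6 Ω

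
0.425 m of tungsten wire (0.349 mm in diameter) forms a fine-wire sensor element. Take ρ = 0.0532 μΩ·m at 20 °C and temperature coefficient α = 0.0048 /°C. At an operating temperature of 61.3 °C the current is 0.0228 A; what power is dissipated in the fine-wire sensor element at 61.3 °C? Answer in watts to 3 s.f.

ρ = 0.0532 μΩ·m = 5.32×10^-8 Ω·m
A = π(d/2)² = π(1.7450e-04 m)² = 9.566e-08 m²
R₍20₎ = ρL/A = (5.32×10^-8)(0.425)/(9.566e-08) = 0.2364 Ω
R₍61.3₎ = R₍20₎(1 + αΔT) = 0.2364 × (1 + 0.0048×41.3) = 0.2832 Ω
P = I²R = (0.0228)² × 0.2832 = 1.47×10^-4 W

1.47×10^-4 W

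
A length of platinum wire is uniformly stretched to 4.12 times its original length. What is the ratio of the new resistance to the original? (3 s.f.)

17.0

Volume constant ⇒ A' = A/k with k = 4.12. R' = ρ(kL)/(A/k) = k²R.
Factor = 17.0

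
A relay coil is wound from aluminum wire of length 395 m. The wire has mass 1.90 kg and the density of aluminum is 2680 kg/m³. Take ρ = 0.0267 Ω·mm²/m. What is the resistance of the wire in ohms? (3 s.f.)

5.88 Ω

ρ = 0.0267 Ω·mm²/m = 2.67×10^-8 Ω·m
A = m/(density·L) = 1.9/(2680×395) = 1.7948e-06 m²
R = ρL/A = (2.67×10^-8)(395)/(1.7948e-06) = 5.88 Ω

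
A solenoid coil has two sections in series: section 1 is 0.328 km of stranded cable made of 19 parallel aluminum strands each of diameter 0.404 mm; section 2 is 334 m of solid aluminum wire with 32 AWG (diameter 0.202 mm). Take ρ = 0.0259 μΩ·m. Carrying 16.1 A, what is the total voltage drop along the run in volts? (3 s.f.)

4400 V

ρ = 0.0259 μΩ·m = 2.59×10^-8 Ω·m
Section 1: A_strand = π(2.0200e-04)² = 1.282e-07 m²; R₁ = ρL/(N·A_s) = (2.59×10^-8)(328)/(19×1.282e-07) = 3.488 Ω
Section 2: A = π(0.202/2 mm)² = π(1.0100e-04 m)² = 3.205e-08 m²
R₂ = (2.59×10^-8)(334)/(3.205e-08) = 269.9 Ω
R = R₁ + R₂ = 273.4 Ω
V = IR = 16.1 × 273.4 = 4400 V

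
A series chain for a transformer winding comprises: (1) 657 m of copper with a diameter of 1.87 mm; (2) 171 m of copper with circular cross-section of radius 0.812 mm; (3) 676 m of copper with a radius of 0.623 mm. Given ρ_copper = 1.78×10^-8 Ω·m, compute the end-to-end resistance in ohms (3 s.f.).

Seg 1: A = π(d/2)² = π(9.3500e-04 m)² = 2.746e-06 m²
R_1 = (1.78×10^-8)(657)/(2.746e-06) = 4.258 Ω
Seg 2: A = πr² = π(8.1200e-04 m)² = 2.071e-06 m²
R_2 = (1.78×10^-8)(171)/(2.071e-06) = 1.469 Ω
Seg 3: A = πr² = π(6.2300e-04 m)² = 1.219e-06 m²
R_3 = (1.78×10^-8)(676)/(1.219e-06) = 9.868 Ω
R_total = R_1 + R_2 + R_3 = 15.6 Ω

15.6 Ω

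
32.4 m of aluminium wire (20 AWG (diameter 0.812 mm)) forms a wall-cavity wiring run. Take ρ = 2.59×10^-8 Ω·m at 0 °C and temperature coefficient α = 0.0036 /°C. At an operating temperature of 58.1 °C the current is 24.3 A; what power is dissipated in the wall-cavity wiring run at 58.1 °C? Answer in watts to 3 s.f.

A = π(0.812/2 mm)² = π(4.0600e-04 m)² = 5.178e-07 m²
R₍0₎ = ρL/A = (2.59×10^-8)(32.4)/(5.178e-07) = 1.62 Ω
R₍58.1₎ = R₍0₎(1 + αΔT) = 1.62 × (1 + 0.0036×58.1) = 1.959 Ω
P = I²R = (24.3)² × 1.959 = 1160 W

1160 W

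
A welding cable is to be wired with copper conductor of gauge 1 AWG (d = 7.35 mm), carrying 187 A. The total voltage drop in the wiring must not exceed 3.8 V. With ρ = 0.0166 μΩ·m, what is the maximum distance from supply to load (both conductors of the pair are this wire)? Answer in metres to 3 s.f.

26.0 m

ρ = 0.0166 μΩ·m = 1.66×10^-8 Ω·m
A = π(7.35/2 mm)² = π(3.6750e-03 m)² = 4.243e-05 m²
L_max = V_max·A/(2·ρI) = (3.8)(4.243e-05)/(2×1.66×10^-8×187) = 26.0 m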